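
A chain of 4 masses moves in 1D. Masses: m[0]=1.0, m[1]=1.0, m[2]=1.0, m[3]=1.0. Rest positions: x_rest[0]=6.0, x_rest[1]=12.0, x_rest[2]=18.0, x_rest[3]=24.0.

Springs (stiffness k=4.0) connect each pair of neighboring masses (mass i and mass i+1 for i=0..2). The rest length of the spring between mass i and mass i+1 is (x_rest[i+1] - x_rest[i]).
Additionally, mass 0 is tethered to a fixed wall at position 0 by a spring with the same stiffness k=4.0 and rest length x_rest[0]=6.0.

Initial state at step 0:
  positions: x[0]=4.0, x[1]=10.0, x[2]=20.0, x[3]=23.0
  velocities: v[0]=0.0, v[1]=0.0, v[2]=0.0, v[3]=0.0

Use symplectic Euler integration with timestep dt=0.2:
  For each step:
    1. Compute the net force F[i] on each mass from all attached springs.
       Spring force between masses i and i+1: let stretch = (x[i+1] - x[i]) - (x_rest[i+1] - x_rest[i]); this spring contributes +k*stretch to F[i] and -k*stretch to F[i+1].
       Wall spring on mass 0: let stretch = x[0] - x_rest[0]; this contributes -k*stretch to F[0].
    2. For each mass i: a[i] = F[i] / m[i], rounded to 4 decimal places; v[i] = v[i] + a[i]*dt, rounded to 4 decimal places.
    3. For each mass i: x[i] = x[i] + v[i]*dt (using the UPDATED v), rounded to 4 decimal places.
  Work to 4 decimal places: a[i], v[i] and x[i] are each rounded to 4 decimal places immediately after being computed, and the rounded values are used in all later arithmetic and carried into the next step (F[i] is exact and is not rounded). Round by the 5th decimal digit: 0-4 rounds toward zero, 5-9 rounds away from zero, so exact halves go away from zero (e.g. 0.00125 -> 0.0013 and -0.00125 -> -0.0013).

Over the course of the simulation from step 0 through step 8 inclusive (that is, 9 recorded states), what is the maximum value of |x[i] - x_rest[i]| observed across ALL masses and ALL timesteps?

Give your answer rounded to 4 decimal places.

Step 0: x=[4.0000 10.0000 20.0000 23.0000] v=[0.0000 0.0000 0.0000 0.0000]
Step 1: x=[4.3200 10.6400 18.8800 23.4800] v=[1.6000 3.2000 -5.6000 2.4000]
Step 2: x=[4.9600 11.5872 17.1776 24.1840] v=[3.2000 4.7360 -8.5120 3.5200]
Step 3: x=[5.8668 12.3685 15.7018 24.7270] v=[4.5338 3.9066 -7.3792 2.7149]
Step 4: x=[6.8751 12.6429 15.1367 24.7859] v=[5.0417 1.3719 -2.8257 0.2947]
Step 5: x=[7.7063 12.3934 15.7164 24.2610] v=[4.1559 -1.2473 2.8986 -2.6247]
Step 6: x=[8.0544 11.9257 17.1316 23.3289] v=[1.7405 -2.3386 7.0759 -4.6604]
Step 7: x=[7.7332 11.6715 18.7054 22.3653] v=[-1.6060 -1.2709 7.8690 -4.8182]
Step 8: x=[6.8048 11.9126 19.7394 21.7761] v=[-4.6419 1.2056 5.1698 -2.9461]
Max displacement = 2.8633

Answer: 2.8633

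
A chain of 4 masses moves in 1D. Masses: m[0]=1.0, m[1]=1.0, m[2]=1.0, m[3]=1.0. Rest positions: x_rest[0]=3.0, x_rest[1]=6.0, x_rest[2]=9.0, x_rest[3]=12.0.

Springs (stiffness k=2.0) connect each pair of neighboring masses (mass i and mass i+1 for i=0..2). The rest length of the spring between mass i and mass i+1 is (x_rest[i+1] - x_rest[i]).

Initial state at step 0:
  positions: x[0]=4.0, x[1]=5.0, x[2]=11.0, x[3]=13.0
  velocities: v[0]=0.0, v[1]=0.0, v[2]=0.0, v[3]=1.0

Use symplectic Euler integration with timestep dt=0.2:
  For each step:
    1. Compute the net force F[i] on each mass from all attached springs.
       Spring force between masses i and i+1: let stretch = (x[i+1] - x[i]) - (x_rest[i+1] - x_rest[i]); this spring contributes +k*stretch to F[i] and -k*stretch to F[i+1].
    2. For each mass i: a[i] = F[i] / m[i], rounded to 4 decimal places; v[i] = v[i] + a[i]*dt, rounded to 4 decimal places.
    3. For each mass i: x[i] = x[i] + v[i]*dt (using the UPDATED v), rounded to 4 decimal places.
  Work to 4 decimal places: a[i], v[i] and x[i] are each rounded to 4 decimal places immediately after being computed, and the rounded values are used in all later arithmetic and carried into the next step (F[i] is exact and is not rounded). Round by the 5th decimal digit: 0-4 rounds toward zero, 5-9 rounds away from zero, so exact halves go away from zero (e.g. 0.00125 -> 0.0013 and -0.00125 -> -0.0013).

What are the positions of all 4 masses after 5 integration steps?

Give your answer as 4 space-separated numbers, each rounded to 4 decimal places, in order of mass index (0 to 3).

Answer: 2.8662 8.1351 8.9409 14.0579

Derivation:
Step 0: x=[4.0000 5.0000 11.0000 13.0000] v=[0.0000 0.0000 0.0000 1.0000]
Step 1: x=[3.8400 5.4000 10.6800 13.2800] v=[-0.8000 2.0000 -1.6000 1.4000]
Step 2: x=[3.5648 6.0976 10.1456 13.5920] v=[-1.3760 3.4880 -2.6720 1.5600]
Step 3: x=[3.2522 6.9164 9.5631 13.8683] v=[-1.5629 4.0941 -2.9126 1.3814]
Step 4: x=[2.9928 7.6538 9.1133 14.0402] v=[-1.2972 3.6871 -2.2492 0.8593]
Step 5: x=[2.8662 8.1351 8.9409 14.0579] v=[-0.6328 2.4065 -0.8622 0.0885]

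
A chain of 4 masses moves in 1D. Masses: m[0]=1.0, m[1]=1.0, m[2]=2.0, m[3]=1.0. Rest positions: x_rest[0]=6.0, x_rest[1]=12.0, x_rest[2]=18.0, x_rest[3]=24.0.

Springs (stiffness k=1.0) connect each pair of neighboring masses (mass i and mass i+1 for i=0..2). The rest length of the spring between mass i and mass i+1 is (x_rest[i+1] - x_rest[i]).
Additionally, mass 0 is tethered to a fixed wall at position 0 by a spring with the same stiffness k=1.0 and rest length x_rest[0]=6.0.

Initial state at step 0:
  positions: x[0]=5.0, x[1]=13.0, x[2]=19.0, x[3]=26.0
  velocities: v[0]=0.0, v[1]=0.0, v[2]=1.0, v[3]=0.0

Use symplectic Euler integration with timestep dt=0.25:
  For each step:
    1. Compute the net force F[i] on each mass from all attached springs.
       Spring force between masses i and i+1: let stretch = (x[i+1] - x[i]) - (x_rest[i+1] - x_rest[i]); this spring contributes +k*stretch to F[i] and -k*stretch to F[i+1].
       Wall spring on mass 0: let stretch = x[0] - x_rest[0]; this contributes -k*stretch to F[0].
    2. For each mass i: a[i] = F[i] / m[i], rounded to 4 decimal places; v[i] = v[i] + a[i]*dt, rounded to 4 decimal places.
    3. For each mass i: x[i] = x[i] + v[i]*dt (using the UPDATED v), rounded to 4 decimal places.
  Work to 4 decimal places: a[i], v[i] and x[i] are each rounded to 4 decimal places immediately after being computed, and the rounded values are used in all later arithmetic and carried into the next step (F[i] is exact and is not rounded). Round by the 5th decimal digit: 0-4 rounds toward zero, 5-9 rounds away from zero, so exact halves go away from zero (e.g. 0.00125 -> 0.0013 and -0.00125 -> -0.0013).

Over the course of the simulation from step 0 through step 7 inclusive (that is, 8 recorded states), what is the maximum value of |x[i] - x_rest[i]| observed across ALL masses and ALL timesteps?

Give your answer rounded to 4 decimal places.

Answer: 2.2822

Derivation:
Step 0: x=[5.0000 13.0000 19.0000 26.0000] v=[0.0000 0.0000 1.0000 0.0000]
Step 1: x=[5.1875 12.8750 19.2813 25.9375] v=[0.7500 -0.5000 1.1250 -0.2500]
Step 2: x=[5.5313 12.6699 19.5704 25.8340] v=[1.3750 -0.8203 1.1563 -0.4141]
Step 3: x=[5.9755 12.4500 19.8396 25.7140] v=[1.7768 -0.8798 1.0767 -0.4800]
Step 4: x=[6.4509 12.2873 20.0614 25.6019] v=[1.9016 -0.6510 0.8873 -0.4486]
Step 5: x=[6.8879 12.2457 20.2134 25.5185] v=[1.7480 -0.1666 0.6081 -0.3337]
Step 6: x=[7.2293 12.3672 20.2822 25.4785] v=[1.3655 0.4859 0.2753 -0.1600]
Step 7: x=[7.4400 12.6623 20.2661 25.4887] v=[0.8427 1.1802 -0.0646 0.0409]
Max displacement = 2.2822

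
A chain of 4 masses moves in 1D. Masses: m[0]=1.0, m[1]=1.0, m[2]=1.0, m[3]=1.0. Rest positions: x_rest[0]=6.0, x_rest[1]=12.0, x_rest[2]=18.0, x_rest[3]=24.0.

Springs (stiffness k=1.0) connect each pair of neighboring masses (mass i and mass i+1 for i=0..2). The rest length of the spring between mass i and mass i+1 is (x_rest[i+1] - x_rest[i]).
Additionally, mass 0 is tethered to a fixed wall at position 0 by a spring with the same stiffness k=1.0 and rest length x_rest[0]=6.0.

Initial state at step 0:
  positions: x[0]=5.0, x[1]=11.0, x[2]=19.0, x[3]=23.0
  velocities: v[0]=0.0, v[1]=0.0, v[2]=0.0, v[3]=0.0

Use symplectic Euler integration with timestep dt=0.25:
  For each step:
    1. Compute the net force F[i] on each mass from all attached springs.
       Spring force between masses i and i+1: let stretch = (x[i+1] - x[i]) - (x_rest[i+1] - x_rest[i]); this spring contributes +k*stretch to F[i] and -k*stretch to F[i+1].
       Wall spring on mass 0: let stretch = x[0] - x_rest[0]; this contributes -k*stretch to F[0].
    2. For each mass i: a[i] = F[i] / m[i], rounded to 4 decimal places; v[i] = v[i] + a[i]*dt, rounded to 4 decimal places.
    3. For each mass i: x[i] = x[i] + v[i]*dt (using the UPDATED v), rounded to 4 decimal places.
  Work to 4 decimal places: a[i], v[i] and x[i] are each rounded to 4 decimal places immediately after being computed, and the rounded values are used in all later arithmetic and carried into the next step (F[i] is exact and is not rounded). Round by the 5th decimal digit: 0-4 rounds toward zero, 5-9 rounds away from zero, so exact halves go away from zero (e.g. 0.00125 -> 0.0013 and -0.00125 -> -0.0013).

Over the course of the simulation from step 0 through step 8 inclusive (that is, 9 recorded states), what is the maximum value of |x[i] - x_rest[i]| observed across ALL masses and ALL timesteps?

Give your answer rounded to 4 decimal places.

Answer: 1.7169

Derivation:
Step 0: x=[5.0000 11.0000 19.0000 23.0000] v=[0.0000 0.0000 0.0000 0.0000]
Step 1: x=[5.0625 11.1250 18.7500 23.1250] v=[0.2500 0.5000 -1.0000 0.5000]
Step 2: x=[5.1875 11.3477 18.2969 23.3516] v=[0.5000 0.8906 -1.8125 0.9063]
Step 3: x=[5.3733 11.6197 17.7254 23.6373] v=[0.7432 1.0879 -2.2861 1.1426]
Step 4: x=[5.6137 11.8829 17.1418 23.9285] v=[0.9615 1.0527 -2.3346 1.1646]
Step 5: x=[5.8951 12.0829 16.6536 24.1705] v=[1.1254 0.8001 -1.9527 0.9679]
Step 6: x=[6.1948 12.1819 16.3496 24.3177] v=[1.1986 0.3958 -1.2162 0.5887]
Step 7: x=[6.4815 12.1671 16.2831 24.3419] v=[1.1467 -0.0591 -0.2661 0.0967]
Step 8: x=[6.7184 12.0542 16.4630 24.2374] v=[0.9477 -0.4515 0.7196 -0.4180]
Max displacement = 1.7169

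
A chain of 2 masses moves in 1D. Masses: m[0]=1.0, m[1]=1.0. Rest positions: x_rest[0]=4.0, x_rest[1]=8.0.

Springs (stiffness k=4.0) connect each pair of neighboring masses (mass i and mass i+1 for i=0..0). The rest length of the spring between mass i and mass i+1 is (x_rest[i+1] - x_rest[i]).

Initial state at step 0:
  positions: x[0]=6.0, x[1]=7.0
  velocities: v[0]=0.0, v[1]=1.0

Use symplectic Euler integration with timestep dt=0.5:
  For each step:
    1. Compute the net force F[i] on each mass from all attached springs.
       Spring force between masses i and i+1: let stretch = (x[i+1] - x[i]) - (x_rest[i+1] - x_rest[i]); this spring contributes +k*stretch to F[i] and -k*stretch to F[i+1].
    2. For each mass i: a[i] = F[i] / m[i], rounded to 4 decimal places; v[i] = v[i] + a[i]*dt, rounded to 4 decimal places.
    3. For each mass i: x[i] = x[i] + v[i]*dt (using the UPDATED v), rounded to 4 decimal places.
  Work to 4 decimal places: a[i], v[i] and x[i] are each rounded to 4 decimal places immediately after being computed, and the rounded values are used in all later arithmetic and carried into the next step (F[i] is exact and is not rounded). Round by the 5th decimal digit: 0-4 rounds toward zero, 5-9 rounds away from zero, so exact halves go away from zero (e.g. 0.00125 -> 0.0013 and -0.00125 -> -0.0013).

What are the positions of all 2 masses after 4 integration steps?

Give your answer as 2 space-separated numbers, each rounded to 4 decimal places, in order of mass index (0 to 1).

Answer: 7.0000 8.0000

Derivation:
Step 0: x=[6.0000 7.0000] v=[0.0000 1.0000]
Step 1: x=[3.0000 10.5000] v=[-6.0000 7.0000]
Step 2: x=[3.5000 10.5000] v=[1.0000 0.0000]
Step 3: x=[7.0000 7.5000] v=[7.0000 -6.0000]
Step 4: x=[7.0000 8.0000] v=[0.0000 1.0000]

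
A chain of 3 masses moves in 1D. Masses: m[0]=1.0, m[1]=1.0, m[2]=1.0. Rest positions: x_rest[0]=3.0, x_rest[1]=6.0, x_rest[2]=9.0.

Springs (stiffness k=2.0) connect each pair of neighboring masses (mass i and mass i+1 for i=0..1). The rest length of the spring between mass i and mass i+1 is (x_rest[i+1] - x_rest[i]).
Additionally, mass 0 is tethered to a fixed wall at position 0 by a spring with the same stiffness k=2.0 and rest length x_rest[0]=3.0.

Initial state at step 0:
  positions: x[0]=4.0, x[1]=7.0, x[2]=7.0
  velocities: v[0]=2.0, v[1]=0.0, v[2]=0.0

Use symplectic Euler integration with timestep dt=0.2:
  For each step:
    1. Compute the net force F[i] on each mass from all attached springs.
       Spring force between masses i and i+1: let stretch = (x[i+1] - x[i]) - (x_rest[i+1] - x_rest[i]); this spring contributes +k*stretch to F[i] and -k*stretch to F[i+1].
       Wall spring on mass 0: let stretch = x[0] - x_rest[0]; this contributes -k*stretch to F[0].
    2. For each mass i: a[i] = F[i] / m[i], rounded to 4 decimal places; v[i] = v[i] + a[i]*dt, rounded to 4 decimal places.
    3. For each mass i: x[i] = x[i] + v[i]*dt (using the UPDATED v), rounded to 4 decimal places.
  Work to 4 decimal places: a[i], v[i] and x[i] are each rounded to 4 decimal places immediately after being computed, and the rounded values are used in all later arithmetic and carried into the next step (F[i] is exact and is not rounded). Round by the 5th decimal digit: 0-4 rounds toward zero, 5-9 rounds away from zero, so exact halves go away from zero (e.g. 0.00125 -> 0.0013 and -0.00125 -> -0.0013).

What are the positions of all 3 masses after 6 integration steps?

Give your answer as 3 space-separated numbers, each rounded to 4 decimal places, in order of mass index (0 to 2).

Answer: 3.0086 5.3184 9.9992

Derivation:
Step 0: x=[4.0000 7.0000 7.0000] v=[2.0000 0.0000 0.0000]
Step 1: x=[4.3200 6.7600 7.2400] v=[1.6000 -1.2000 1.2000]
Step 2: x=[4.4896 6.3632 7.6816] v=[0.8480 -1.9840 2.2080]
Step 3: x=[4.4499 5.9220 8.2577] v=[-0.1984 -2.2061 2.8806]
Step 4: x=[4.1720 5.5499 8.8870] v=[-1.3895 -1.8607 3.1463]
Step 5: x=[3.6706 5.3345 9.4893] v=[-2.5071 -1.0770 3.0115]
Step 6: x=[3.0086 5.3184 9.9992] v=[-3.3098 -0.0806 2.5496]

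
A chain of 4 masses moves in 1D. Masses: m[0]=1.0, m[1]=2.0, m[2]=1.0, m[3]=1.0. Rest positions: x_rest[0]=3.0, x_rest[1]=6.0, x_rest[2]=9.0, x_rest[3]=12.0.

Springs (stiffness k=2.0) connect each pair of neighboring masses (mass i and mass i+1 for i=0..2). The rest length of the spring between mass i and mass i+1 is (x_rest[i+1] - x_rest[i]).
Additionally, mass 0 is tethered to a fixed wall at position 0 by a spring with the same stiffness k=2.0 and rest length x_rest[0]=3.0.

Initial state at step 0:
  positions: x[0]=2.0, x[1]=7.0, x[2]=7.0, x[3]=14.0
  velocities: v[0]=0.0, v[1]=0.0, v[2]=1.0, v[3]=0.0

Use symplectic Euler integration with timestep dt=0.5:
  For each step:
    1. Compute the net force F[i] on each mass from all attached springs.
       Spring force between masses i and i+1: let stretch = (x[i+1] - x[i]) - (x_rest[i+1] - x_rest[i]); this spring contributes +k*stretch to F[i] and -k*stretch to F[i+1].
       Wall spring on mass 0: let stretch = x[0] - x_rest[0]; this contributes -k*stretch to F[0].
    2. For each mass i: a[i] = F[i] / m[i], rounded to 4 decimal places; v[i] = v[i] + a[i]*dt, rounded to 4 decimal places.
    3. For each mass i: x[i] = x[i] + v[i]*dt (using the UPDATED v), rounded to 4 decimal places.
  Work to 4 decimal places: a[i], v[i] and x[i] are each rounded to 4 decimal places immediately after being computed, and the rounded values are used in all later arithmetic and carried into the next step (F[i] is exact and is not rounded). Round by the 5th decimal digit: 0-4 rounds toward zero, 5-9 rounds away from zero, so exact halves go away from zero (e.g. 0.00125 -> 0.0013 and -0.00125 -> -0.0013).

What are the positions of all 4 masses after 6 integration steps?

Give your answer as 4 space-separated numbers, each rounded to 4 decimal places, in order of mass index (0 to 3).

Answer: 4.1211 5.9766 11.4884 11.4766

Derivation:
Step 0: x=[2.0000 7.0000 7.0000 14.0000] v=[0.0000 0.0000 1.0000 0.0000]
Step 1: x=[3.5000 5.7500 11.0000 12.0000] v=[3.0000 -2.5000 8.0000 -4.0000]
Step 2: x=[4.3750 5.2500 12.8750 11.0000] v=[1.7500 -1.0000 3.7500 -2.0000]
Step 3: x=[3.5000 6.4375 10.0000 12.4375] v=[-1.7500 2.3750 -5.7500 2.8750]
Step 4: x=[2.3438 7.7813 6.5625 14.1563] v=[-2.3125 2.6875 -6.8750 3.4375]
Step 5: x=[2.7344 7.4610 7.5313 13.5782] v=[0.7812 -0.6407 1.9376 -1.1563]
Step 6: x=[4.1211 5.9766 11.4884 11.4766] v=[2.7734 -2.9689 7.9142 -4.2032]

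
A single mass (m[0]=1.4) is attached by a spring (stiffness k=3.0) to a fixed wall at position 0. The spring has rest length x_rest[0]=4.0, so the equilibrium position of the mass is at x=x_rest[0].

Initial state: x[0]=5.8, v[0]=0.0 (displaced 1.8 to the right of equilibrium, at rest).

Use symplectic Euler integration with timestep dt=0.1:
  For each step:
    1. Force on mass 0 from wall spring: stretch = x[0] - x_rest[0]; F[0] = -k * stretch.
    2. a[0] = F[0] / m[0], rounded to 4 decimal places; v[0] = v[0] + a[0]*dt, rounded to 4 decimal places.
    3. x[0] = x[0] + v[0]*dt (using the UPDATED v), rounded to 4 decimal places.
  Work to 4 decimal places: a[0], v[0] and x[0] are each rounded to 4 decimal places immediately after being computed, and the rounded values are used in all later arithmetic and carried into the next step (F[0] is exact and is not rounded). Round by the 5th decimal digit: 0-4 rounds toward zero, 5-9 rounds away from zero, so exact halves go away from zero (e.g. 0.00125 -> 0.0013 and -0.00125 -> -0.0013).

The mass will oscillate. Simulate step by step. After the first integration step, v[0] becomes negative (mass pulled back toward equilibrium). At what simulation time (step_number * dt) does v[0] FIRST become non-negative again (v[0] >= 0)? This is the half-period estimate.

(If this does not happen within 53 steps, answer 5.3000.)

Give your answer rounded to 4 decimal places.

Answer: 2.2000

Derivation:
Step 0: x=[5.8000] v=[0.0000]
Step 1: x=[5.7614] v=[-0.3857]
Step 2: x=[5.6851] v=[-0.7631]
Step 3: x=[5.5727] v=[-1.1242]
Step 4: x=[5.4266] v=[-1.4612]
Step 5: x=[5.2499] v=[-1.7669]
Step 6: x=[5.0464] v=[-2.0347]
Step 7: x=[4.8205] v=[-2.2589]
Step 8: x=[4.5770] v=[-2.4347]
Step 9: x=[4.3212] v=[-2.5583]
Step 10: x=[4.0585] v=[-2.6271]
Step 11: x=[3.7945] v=[-2.6396]
Step 12: x=[3.5349] v=[-2.5956]
Step 13: x=[3.2853] v=[-2.4959]
Step 14: x=[3.0510] v=[-2.3428]
Step 15: x=[2.8371] v=[-2.1394]
Step 16: x=[2.6481] v=[-1.8902]
Step 17: x=[2.4881] v=[-1.6005]
Step 18: x=[2.3605] v=[-1.2765]
Step 19: x=[2.2680] v=[-0.9252]
Step 20: x=[2.2126] v=[-0.5541]
Step 21: x=[2.1955] v=[-0.1711]
Step 22: x=[2.2171] v=[0.2156]
First v>=0 after going negative at step 22, time=2.2000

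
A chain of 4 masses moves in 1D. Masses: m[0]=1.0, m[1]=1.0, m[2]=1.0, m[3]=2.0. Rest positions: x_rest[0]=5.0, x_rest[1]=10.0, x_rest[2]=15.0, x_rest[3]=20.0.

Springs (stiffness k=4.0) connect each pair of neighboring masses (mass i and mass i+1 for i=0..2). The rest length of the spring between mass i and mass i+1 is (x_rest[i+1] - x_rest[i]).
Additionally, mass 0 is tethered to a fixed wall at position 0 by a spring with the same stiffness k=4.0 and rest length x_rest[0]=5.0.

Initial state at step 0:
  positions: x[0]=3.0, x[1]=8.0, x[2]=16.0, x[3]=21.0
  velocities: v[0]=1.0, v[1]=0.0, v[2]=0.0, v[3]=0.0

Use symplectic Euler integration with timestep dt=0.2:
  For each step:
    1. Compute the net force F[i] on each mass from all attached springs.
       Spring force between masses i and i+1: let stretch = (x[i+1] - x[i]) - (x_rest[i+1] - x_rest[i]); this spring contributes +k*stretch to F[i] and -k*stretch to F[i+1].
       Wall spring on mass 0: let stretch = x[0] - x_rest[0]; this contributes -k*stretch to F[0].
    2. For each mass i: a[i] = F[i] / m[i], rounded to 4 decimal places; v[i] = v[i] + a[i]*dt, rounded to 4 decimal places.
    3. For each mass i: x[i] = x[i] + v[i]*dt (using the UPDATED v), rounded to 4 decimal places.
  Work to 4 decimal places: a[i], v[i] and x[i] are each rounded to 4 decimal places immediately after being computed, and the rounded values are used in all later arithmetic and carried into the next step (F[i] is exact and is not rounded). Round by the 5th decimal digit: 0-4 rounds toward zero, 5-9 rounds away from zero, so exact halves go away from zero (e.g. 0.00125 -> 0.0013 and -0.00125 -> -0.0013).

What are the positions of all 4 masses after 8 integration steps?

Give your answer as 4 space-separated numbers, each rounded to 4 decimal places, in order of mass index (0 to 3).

Step 0: x=[3.0000 8.0000 16.0000 21.0000] v=[1.0000 0.0000 0.0000 0.0000]
Step 1: x=[3.5200 8.4800 15.5200 21.0000] v=[2.6000 2.4000 -2.4000 0.0000]
Step 2: x=[4.2704 9.2928 14.7904 20.9616] v=[3.7520 4.0640 -3.6480 -0.1920]
Step 3: x=[5.1411 10.1816 14.1686 20.8295] v=[4.3536 4.4442 -3.1091 -0.6605]
Step 4: x=[5.9957 10.9019 13.9746 20.5645] v=[4.2731 3.6014 -0.9700 -1.3249]
Step 5: x=[6.6760 11.3288 14.3434 20.1723] v=[3.4015 2.1346 1.8438 -1.9609]
Step 6: x=[7.0326 11.4936 15.1624 19.7138] v=[1.7829 0.8240 4.0952 -2.2925]
Step 7: x=[6.9777 11.5316 16.1227 19.2912] v=[-0.2744 0.1902 4.8013 -2.1131]
Step 8: x=[6.5350 11.5756 16.8553 19.0151] v=[-2.2134 0.2200 3.6632 -1.3805]

Answer: 6.5350 11.5756 16.8553 19.0151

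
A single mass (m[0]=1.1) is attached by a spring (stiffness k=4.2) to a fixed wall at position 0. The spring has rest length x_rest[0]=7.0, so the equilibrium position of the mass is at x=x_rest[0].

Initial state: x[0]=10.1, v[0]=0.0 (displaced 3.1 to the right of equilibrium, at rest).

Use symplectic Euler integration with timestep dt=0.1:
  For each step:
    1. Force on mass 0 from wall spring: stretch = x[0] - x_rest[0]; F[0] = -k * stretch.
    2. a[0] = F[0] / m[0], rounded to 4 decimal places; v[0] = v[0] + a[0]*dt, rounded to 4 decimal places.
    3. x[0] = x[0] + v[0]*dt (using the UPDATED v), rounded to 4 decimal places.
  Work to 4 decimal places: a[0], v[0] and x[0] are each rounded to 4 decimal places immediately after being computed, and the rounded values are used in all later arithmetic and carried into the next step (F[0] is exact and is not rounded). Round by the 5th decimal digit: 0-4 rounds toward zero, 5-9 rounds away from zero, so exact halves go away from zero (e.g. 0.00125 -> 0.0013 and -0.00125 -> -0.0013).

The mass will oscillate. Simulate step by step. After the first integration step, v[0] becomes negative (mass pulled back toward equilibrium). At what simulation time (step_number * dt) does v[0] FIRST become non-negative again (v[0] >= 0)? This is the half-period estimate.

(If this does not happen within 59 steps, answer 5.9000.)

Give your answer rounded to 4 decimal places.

Step 0: x=[10.1000] v=[0.0000]
Step 1: x=[9.9816] v=[-1.1836]
Step 2: x=[9.7494] v=[-2.3220]
Step 3: x=[9.4122] v=[-3.3718]
Step 4: x=[8.9829] v=[-4.2928]
Step 5: x=[8.4779] v=[-5.0499]
Step 6: x=[7.9165] v=[-5.6142]
Step 7: x=[7.3201] v=[-5.9641]
Step 8: x=[6.7115] v=[-6.0863]
Step 9: x=[6.1139] v=[-5.9762]
Step 10: x=[5.5501] v=[-5.6379]
Step 11: x=[5.0417] v=[-5.0843]
Step 12: x=[4.6080] v=[-4.3366]
Step 13: x=[4.2657] v=[-3.4233]
Step 14: x=[4.0278] v=[-2.3793]
Step 15: x=[3.9034] v=[-1.2445]
Step 16: x=[3.8972] v=[-0.0622]
Step 17: x=[4.0095] v=[1.1225]
First v>=0 after going negative at step 17, time=1.7000

Answer: 1.7000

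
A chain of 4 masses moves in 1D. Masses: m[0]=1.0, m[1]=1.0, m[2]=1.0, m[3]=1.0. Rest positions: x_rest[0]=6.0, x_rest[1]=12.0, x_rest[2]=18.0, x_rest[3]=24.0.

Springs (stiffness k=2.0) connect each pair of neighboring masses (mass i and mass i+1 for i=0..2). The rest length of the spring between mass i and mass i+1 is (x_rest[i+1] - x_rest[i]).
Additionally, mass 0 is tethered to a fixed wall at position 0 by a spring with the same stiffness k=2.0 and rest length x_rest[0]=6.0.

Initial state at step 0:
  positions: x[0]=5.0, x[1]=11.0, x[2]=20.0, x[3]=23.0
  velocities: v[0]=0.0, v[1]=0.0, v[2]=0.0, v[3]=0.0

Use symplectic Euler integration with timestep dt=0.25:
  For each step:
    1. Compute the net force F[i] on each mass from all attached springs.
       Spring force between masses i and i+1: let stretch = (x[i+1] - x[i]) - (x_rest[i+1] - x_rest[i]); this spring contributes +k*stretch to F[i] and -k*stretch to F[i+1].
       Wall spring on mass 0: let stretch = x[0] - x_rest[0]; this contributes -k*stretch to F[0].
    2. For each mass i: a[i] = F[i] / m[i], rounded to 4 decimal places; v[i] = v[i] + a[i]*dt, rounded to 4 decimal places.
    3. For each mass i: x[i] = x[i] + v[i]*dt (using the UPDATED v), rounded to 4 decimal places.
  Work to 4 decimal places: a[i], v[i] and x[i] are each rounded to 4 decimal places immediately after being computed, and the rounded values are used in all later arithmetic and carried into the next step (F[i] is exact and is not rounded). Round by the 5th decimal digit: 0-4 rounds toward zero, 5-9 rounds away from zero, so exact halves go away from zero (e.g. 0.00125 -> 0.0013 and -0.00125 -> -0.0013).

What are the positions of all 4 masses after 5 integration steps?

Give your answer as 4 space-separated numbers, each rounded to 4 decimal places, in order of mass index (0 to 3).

Answer: 6.8495 12.5366 15.9087 25.0055

Derivation:
Step 0: x=[5.0000 11.0000 20.0000 23.0000] v=[0.0000 0.0000 0.0000 0.0000]
Step 1: x=[5.1250 11.3750 19.2500 23.3750] v=[0.5000 1.5000 -3.0000 1.5000]
Step 2: x=[5.3906 11.9531 18.0313 23.9844] v=[1.0625 2.3125 -4.8750 2.4375]
Step 3: x=[5.8027 12.4707 16.7969 24.5997] v=[1.6485 2.0704 -4.9376 2.4610]
Step 4: x=[6.3230 12.6956 15.9971 24.9896] v=[2.0812 0.8995 -3.1993 1.5596]
Step 5: x=[6.8495 12.5366 15.9087 25.0055] v=[2.1060 -0.6361 -0.3538 0.0634]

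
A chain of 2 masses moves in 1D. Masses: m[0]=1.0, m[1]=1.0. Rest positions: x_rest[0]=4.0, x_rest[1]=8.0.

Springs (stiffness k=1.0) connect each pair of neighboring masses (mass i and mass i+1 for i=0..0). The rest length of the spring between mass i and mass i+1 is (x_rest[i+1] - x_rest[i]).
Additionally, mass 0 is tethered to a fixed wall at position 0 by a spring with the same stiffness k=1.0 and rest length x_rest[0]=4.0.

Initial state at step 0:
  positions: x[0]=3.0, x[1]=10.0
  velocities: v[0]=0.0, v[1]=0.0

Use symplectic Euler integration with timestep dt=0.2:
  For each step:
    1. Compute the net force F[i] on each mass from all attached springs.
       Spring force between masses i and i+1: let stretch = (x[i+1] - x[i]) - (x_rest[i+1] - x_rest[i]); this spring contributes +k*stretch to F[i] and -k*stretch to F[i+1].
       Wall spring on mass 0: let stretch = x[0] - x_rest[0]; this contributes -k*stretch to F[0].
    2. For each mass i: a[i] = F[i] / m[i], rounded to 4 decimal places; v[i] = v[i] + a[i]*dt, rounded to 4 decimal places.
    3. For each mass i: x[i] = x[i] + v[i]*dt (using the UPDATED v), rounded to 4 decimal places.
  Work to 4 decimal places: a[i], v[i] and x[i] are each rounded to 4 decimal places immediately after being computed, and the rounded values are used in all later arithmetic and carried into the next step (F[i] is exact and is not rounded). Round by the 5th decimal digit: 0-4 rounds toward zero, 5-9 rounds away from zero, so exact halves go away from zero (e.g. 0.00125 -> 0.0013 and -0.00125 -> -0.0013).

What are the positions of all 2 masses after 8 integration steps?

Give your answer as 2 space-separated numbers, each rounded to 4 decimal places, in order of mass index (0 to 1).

Answer: 5.8307 7.5558

Derivation:
Step 0: x=[3.0000 10.0000] v=[0.0000 0.0000]
Step 1: x=[3.1600 9.8800] v=[0.8000 -0.6000]
Step 2: x=[3.4624 9.6512] v=[1.5120 -1.1440]
Step 3: x=[3.8739 9.3348] v=[2.0573 -1.5818]
Step 4: x=[4.3488 8.9600] v=[2.3747 -1.8740]
Step 5: x=[4.8342 8.5608] v=[2.4272 -1.9962]
Step 6: x=[5.2753 8.1725] v=[2.2057 -1.9415]
Step 7: x=[5.6213 7.8283] v=[1.7301 -1.7209]
Step 8: x=[5.8307 7.5558] v=[1.0472 -1.3623]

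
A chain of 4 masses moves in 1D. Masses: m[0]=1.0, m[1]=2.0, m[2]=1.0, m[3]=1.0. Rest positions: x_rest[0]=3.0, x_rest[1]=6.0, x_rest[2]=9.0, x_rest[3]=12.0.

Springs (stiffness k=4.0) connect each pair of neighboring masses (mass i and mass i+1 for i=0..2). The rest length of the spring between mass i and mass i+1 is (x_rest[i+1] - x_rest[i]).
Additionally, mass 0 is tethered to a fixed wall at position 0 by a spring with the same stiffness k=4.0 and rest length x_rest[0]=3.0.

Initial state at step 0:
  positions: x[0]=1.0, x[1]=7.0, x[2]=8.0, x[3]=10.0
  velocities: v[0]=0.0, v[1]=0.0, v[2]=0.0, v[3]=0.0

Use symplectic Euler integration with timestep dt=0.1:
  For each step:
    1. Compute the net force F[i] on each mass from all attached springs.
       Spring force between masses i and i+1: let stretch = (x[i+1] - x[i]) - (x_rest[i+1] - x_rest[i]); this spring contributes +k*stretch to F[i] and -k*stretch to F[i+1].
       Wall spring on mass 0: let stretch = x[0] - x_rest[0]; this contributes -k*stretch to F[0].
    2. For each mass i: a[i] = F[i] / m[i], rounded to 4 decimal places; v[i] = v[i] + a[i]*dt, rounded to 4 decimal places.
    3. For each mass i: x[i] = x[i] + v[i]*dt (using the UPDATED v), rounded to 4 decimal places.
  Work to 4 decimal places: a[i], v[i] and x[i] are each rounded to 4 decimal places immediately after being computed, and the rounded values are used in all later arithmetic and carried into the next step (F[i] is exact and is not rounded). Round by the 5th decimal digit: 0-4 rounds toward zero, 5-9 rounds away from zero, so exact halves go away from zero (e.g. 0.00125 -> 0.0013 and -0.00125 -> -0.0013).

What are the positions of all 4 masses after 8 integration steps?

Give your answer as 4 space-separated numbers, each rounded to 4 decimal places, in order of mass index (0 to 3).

Answer: 4.8127 4.8906 8.5842 11.3552

Derivation:
Step 0: x=[1.0000 7.0000 8.0000 10.0000] v=[0.0000 0.0000 0.0000 0.0000]
Step 1: x=[1.2000 6.9000 8.0400 10.0400] v=[2.0000 -1.0000 0.4000 0.4000]
Step 2: x=[1.5800 6.7088 8.1144 10.1200] v=[3.8000 -1.9120 0.7440 0.8000]
Step 3: x=[2.1020 6.4431 8.2128 10.2398] v=[5.2195 -2.6566 0.9840 1.1978]
Step 4: x=[2.7135 6.1260 8.3215 10.3985] v=[6.1151 -3.1709 1.0869 1.5870]
Step 5: x=[3.3530 5.7846 8.4255 10.5941] v=[6.3947 -3.4143 1.0395 1.9562]
Step 6: x=[3.9556 5.4474 8.5106 10.8230] v=[6.0261 -3.3724 0.8506 2.2888]
Step 7: x=[4.4597 5.1416 8.5656 11.0794] v=[5.0406 -3.0581 0.5503 2.5638]
Step 8: x=[4.8127 4.8906 8.5842 11.3552] v=[3.5295 -2.5097 0.1862 2.7583]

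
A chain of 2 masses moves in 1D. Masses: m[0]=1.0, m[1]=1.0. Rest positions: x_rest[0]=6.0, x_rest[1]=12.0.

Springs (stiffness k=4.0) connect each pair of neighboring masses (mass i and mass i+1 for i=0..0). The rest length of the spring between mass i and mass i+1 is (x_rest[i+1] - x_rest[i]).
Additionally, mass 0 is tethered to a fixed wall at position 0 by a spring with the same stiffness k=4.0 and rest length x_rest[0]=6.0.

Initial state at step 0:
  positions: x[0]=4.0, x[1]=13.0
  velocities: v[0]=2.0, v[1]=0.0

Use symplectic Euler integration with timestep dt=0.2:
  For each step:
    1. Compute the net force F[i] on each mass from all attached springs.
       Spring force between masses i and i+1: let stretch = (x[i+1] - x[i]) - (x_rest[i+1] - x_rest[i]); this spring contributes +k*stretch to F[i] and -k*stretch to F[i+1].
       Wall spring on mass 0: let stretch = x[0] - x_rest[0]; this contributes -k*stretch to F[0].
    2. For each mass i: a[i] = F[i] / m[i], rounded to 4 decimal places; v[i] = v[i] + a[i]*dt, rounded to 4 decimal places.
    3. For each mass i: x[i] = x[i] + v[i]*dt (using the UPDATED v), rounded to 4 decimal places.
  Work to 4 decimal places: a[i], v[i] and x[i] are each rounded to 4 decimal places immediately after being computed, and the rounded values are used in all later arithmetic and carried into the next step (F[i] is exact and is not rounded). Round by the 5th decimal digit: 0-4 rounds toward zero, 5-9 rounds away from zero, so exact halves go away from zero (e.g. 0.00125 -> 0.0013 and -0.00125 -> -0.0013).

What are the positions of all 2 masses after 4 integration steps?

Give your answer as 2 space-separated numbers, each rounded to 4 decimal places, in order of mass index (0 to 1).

Answer: 8.5304 11.1748

Derivation:
Step 0: x=[4.0000 13.0000] v=[2.0000 0.0000]
Step 1: x=[5.2000 12.5200] v=[6.0000 -2.4000]
Step 2: x=[6.7392 11.8288] v=[7.6960 -3.4560]
Step 3: x=[8.0145 11.2833] v=[6.3763 -2.7277]
Step 4: x=[8.5304 11.1748] v=[2.5797 -0.5427]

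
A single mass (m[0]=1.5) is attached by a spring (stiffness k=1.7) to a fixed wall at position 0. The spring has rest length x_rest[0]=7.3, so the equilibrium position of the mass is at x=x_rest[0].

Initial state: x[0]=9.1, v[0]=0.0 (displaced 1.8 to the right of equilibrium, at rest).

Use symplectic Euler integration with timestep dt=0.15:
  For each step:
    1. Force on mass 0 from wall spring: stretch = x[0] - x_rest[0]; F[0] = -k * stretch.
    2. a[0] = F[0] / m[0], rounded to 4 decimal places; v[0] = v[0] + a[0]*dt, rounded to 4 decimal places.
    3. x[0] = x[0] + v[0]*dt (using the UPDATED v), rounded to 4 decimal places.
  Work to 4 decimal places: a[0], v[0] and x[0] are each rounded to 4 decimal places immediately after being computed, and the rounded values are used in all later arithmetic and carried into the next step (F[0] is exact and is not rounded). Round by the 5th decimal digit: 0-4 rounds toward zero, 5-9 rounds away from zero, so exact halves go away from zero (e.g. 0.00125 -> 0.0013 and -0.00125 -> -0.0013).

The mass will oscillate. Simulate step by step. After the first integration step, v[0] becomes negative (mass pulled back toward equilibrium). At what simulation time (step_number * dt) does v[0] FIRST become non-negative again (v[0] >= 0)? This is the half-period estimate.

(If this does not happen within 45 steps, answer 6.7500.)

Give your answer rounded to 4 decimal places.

Step 0: x=[9.1000] v=[0.0000]
Step 1: x=[9.0541] v=[-0.3060]
Step 2: x=[8.9635] v=[-0.6042]
Step 3: x=[8.8305] v=[-0.8870]
Step 4: x=[8.6584] v=[-1.1472]
Step 5: x=[8.4517] v=[-1.3781]
Step 6: x=[8.2156] v=[-1.5739]
Step 7: x=[7.9562] v=[-1.7296]
Step 8: x=[7.6800] v=[-1.8412]
Step 9: x=[7.3941] v=[-1.9058]
Step 10: x=[7.1058] v=[-1.9218]
Step 11: x=[6.8225] v=[-1.8888]
Step 12: x=[6.5514] v=[-1.8076]
Step 13: x=[6.2994] v=[-1.6803]
Step 14: x=[6.0729] v=[-1.5102]
Step 15: x=[5.8777] v=[-1.3016]
Step 16: x=[5.7187] v=[-1.0598]
Step 17: x=[5.6001] v=[-0.7910]
Step 18: x=[5.5248] v=[-0.5020]
Step 19: x=[5.4948] v=[-0.2002]
Step 20: x=[5.5108] v=[0.1067]
First v>=0 after going negative at step 20, time=3.0000

Answer: 3.0000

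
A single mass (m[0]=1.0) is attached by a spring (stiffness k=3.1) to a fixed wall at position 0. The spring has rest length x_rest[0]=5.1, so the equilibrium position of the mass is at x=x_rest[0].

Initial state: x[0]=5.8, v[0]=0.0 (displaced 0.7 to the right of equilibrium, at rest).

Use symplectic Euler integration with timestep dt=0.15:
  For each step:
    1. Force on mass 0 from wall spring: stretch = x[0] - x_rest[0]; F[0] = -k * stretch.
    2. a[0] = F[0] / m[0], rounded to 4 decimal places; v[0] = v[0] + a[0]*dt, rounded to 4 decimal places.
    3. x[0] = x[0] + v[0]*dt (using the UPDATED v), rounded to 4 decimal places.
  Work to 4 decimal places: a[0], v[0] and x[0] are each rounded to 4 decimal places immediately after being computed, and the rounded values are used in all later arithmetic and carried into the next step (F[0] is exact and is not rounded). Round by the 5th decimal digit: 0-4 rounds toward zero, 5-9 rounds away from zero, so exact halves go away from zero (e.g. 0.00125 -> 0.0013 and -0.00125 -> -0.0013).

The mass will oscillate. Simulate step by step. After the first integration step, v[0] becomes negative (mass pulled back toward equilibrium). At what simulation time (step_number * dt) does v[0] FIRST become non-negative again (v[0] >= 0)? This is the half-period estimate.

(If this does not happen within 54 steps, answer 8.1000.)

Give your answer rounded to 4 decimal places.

Answer: 1.8000

Derivation:
Step 0: x=[5.8000] v=[0.0000]
Step 1: x=[5.7512] v=[-0.3255]
Step 2: x=[5.6570] v=[-0.6283]
Step 3: x=[5.5239] v=[-0.8873]
Step 4: x=[5.3612] v=[-1.0844]
Step 5: x=[5.1803] v=[-1.2059]
Step 6: x=[4.9938] v=[-1.2432]
Step 7: x=[4.8147] v=[-1.1938]
Step 8: x=[4.6555] v=[-1.0611]
Step 9: x=[4.5273] v=[-0.8544]
Step 10: x=[4.4391] v=[-0.5881]
Step 11: x=[4.3970] v=[-0.2808]
Step 12: x=[4.4039] v=[0.0461]
First v>=0 after going negative at step 12, time=1.8000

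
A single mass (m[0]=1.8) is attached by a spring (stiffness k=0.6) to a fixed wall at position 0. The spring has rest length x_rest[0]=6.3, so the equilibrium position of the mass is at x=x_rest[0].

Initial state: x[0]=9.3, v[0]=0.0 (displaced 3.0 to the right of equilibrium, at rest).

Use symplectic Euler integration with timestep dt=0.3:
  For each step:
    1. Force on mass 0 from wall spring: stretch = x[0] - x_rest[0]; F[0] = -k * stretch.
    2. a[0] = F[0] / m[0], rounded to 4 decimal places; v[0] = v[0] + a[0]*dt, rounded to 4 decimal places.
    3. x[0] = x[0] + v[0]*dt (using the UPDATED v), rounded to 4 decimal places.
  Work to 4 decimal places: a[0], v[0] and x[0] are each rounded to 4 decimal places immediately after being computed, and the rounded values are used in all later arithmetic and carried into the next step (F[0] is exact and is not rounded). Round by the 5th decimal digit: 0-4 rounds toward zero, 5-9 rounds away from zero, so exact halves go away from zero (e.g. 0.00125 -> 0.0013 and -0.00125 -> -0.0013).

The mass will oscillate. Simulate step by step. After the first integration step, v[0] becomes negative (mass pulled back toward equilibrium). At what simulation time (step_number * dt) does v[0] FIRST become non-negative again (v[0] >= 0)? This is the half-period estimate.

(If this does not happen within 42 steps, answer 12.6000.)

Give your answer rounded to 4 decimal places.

Answer: 5.7000

Derivation:
Step 0: x=[9.3000] v=[0.0000]
Step 1: x=[9.2100] v=[-0.3000]
Step 2: x=[9.0327] v=[-0.5910]
Step 3: x=[8.7734] v=[-0.8643]
Step 4: x=[8.4399] v=[-1.1117]
Step 5: x=[8.0422] v=[-1.3257]
Step 6: x=[7.5922] v=[-1.4999]
Step 7: x=[7.1035] v=[-1.6291]
Step 8: x=[6.5907] v=[-1.7094]
Step 9: x=[6.0692] v=[-1.7385]
Step 10: x=[5.5546] v=[-1.7154]
Step 11: x=[5.0623] v=[-1.6409]
Step 12: x=[4.6072] v=[-1.5171]
Step 13: x=[4.2029] v=[-1.3478]
Step 14: x=[3.8615] v=[-1.1381]
Step 15: x=[3.5932] v=[-0.8943]
Step 16: x=[3.4061] v=[-0.6236]
Step 17: x=[3.3058] v=[-0.3342]
Step 18: x=[3.2954] v=[-0.0348]
Step 19: x=[3.3751] v=[0.2657]
First v>=0 after going negative at step 19, time=5.7000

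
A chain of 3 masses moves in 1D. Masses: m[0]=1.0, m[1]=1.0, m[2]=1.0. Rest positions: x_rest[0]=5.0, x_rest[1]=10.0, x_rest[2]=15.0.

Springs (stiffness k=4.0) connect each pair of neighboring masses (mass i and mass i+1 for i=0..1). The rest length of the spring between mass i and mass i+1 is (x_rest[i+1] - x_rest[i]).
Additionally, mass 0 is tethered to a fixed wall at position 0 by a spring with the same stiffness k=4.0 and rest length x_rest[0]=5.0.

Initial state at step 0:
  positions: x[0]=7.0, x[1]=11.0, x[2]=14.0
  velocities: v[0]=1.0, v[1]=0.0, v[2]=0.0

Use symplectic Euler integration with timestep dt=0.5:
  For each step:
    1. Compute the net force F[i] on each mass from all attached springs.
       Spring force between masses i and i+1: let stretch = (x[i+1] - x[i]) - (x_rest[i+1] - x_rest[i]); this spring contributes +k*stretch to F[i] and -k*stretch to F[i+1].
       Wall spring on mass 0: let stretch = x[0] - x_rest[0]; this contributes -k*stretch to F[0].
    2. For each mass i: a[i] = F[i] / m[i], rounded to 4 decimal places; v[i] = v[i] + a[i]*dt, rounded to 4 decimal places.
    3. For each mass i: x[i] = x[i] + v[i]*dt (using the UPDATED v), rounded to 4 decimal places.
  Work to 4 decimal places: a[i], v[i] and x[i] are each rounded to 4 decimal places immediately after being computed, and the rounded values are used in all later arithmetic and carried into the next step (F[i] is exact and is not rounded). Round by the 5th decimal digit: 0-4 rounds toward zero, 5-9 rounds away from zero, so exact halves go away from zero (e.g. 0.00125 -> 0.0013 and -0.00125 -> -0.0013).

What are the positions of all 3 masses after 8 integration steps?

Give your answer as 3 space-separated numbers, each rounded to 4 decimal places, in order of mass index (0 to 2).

Step 0: x=[7.0000 11.0000 14.0000] v=[1.0000 0.0000 0.0000]
Step 1: x=[4.5000 10.0000 16.0000] v=[-5.0000 -2.0000 4.0000]
Step 2: x=[3.0000 9.5000 17.0000] v=[-3.0000 -1.0000 2.0000]
Step 3: x=[5.0000 10.0000 15.5000] v=[4.0000 1.0000 -3.0000]
Step 4: x=[7.0000 11.0000 13.5000] v=[4.0000 2.0000 -4.0000]
Step 5: x=[6.0000 10.5000 14.0000] v=[-2.0000 -1.0000 1.0000]
Step 6: x=[3.5000 9.0000 16.0000] v=[-5.0000 -3.0000 4.0000]
Step 7: x=[3.0000 9.0000 16.0000] v=[-1.0000 0.0000 0.0000]
Step 8: x=[5.5000 10.0000 14.0000] v=[5.0000 2.0000 -4.0000]

Answer: 5.5000 10.0000 14.0000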